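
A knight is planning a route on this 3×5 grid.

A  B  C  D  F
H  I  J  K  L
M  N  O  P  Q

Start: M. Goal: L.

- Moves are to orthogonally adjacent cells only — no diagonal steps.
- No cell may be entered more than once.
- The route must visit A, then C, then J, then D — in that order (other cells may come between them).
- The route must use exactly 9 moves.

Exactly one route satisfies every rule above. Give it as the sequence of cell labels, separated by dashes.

M - H - A - B - C - J - K - D - F - L

The waypoints must appear in the order A, C, J, D, with no cell reused.
Route from M: up 2 to A, right 2 to C, down 1 to J, right 1 to K, up 1 to D, right 1 to F, down 1 to L — 9 moves in all.
Check: order respected (A at step 2, C at step 4, J at step 5, D at step 7); 9 moves as required.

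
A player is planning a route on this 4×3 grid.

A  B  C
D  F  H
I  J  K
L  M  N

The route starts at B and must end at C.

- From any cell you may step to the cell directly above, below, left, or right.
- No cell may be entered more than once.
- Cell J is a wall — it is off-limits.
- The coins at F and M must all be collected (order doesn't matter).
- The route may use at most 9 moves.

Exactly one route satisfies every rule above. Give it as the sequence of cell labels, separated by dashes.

The budget equals the shortest possible length, so every move has to be on a shortest route through the required cells.
Route from B: down 1 to F, left 1 to D, down 2 to L, right 2 to N, up 3 to C — 9 moves in all.
Check: all required cells visited; 9 ≤ 9 moves.

B - F - D - I - L - M - N - K - H - C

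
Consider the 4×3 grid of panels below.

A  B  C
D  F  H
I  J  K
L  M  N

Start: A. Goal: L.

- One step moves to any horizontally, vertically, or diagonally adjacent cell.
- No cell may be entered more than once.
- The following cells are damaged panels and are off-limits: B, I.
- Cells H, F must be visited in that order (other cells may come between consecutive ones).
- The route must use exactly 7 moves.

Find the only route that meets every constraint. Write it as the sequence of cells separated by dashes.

The waypoints must appear in the order H, F, with no cell reused.
Route from A: down to D, down-right to J, up-right to H, left to F, down-right to K, down-left to M, left to L — 7 moves in all.
Check: order respected (H at step 3, F at step 4); 7 moves as required.

A - D - J - H - F - K - M - L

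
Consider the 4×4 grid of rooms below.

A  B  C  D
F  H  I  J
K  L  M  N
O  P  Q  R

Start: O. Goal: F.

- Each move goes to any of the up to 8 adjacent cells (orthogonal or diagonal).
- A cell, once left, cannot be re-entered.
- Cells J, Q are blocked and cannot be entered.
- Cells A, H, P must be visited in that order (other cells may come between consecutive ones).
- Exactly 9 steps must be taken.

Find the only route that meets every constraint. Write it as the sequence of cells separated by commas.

The waypoints must appear in the order A, H, P, with no cell reused.
Route from O: up-right 2 to I, up-left 1 to B, left 1 to A, down-right 2 to M, down-left 1 to P, up-left 1 to K, up 1 to F — 9 moves in all.
Check: order respected (A at step 4, H at step 5, P at step 7); 9 moves as required.

O, L, I, B, A, H, M, P, K, F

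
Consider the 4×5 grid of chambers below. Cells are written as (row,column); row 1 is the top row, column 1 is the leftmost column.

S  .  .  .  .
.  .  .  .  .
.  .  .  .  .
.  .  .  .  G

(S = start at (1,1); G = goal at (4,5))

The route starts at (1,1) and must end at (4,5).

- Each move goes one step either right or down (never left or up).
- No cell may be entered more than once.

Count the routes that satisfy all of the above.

35

A right/down-only route from (1,1) to (4,5) makes exactly 3 down-moves and 4 right-moves in some order.
With no other constraints that would be C(7,3) = 35 routes.
That gives 35 routes.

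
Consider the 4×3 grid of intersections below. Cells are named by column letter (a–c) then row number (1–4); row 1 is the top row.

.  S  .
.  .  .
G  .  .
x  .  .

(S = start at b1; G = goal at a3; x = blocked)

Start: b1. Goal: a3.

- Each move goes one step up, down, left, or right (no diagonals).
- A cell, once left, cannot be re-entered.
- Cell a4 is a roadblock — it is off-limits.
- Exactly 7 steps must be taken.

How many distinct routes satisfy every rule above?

Need simple routes of exactly 7 moves from b1 to a3 (Manhattan distance 3, so 2 moves are spent on a detour and 2 undoing it).
Enumerating: b1 b2 c2 c3 c4 b4 b3 a3 | b1 a1 a2 b2 c2 c3 b3 a3 | b1 c1 c2 c3 c4 b4 b3 a3 | b1 c1 c2 c3 b3 b2 a2 a3.
That gives 4 routes.

4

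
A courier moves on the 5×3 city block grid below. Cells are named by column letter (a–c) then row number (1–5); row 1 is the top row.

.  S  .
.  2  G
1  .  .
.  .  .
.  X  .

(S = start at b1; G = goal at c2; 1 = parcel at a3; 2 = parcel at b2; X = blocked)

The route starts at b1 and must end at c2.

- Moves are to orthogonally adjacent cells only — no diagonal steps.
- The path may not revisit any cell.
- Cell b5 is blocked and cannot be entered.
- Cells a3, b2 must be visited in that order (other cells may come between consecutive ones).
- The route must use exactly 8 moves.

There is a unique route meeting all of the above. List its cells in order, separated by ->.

b1 -> a1 -> a2 -> a3 -> a4 -> b4 -> b3 -> b2 -> c2

The waypoints must appear in the order a3, b2, with no cell reused.
Route from b1: left to a1, 3× down (reaching a4), right to b4, 2× up (reaching b2), right to c2 — 8 moves in all.
Check: order respected (1 at step 3, 2 at step 7); 8 moves as required.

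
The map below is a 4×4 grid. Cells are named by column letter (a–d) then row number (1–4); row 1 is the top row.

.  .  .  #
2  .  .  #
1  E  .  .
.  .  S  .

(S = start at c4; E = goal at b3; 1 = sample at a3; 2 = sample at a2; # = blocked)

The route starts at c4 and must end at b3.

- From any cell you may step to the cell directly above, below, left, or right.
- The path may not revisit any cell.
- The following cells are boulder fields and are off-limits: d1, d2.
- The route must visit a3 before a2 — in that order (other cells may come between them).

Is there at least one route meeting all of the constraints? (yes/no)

yes

One route that works: c4 → b4 → a4 → a3 → a2 → b2 → b3.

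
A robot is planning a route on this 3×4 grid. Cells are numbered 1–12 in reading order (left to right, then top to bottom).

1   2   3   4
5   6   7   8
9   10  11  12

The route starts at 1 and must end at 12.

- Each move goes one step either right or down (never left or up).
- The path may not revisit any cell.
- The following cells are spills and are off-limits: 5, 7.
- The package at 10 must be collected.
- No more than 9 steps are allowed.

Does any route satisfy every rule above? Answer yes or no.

yes

One route that works: 1 → 2 → 6 → 10 → 11 → 12.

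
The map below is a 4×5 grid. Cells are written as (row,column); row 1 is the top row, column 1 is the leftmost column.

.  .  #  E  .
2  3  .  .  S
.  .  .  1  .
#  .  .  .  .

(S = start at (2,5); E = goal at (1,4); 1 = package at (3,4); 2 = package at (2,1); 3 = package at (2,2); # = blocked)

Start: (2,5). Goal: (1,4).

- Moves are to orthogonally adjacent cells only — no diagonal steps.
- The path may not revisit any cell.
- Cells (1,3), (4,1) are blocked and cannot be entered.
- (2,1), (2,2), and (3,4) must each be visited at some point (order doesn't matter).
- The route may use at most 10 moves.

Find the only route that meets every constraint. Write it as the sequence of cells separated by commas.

(2,5), (3,5), (3,4), (3,3), (3,2), (3,1), (2,1), (2,2), (2,3), (2,4), (1,4)

The budget equals the shortest possible length, so every move has to be on a shortest route through the required cells.
Route from (2,5): down to (3,5), 4× left (reaching (3,1)), up to (2,1), 3× right (reaching (2,4)), up to (1,4) — 10 moves in all.
Check: all required cells visited; 10 ≤ 10 moves.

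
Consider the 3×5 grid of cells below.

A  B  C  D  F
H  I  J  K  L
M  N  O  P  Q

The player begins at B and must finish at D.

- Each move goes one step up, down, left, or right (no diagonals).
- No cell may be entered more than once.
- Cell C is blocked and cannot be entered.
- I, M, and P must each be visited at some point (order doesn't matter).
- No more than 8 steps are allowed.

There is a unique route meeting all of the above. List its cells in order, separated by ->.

B -> I -> H -> M -> N -> O -> P -> K -> D

Any route must reach I, M, and P and still end at D within 8 moves, so the order of the required stops is forced.
Route from B: down 1 to I, left 1 to H, down 1 to M, right 3 to P, up 2 to D — 8 moves in all.
Check: all required cells visited; 8 ≤ 8 moves.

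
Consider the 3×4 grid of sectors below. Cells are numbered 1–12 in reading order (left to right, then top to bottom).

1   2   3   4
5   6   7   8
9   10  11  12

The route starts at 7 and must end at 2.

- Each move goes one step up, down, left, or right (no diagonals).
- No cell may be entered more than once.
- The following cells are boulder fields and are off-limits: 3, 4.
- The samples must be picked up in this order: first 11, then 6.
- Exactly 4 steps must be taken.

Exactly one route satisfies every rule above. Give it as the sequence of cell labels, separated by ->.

7 -> 11 -> 10 -> 6 -> 2

The waypoints must appear in the order 11, 6, with no cell reused.
Route from 7: down to 11, left to 10, 2× up (reaching 2) — 4 moves in all.
Check: order respected (11 at step 1, 6 at step 3); 4 moves as required.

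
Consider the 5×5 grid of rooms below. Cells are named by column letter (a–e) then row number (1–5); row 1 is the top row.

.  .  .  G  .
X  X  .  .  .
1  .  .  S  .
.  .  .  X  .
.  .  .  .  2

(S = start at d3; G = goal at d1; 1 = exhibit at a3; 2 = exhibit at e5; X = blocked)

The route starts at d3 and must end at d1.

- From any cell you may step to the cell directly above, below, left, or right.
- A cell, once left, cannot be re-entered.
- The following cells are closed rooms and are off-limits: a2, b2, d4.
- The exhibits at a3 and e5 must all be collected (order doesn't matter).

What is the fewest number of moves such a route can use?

14

Any route passes through a3 and e5 in some order between d3 and d1. Summing Manhattan distances along each leg and taking the cheapest ordering (d3 → a3 → e5 → d1) gives a lower bound of 3 + 6 + 5 = 14 moves.
A route of 14 moves achieves this: d3 → c3 → b3 → a3 → a4 → a5 → b5 → c5 → d5 → e5 → e4 → e3 → e2 → e1 → d1.
Since 14 matches the lower bound, it is optimal.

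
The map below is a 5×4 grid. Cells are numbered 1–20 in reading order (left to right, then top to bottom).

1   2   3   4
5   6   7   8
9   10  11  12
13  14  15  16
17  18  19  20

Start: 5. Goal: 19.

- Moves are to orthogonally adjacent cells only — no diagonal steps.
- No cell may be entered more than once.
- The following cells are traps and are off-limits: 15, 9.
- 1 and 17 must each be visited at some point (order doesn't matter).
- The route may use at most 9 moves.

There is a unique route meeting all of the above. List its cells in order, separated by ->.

5 -> 1 -> 2 -> 6 -> 10 -> 14 -> 13 -> 17 -> 18 -> 19

The 9-move cap with required stops at 1, 17 leaves no slack for detours.
Route from 5: up to 1, right to 2, 3× down (reaching 14), left to 13, down to 17, 2× right (reaching 19) — 9 moves in all.
Check: all required cells visited; 9 ≤ 9 moves.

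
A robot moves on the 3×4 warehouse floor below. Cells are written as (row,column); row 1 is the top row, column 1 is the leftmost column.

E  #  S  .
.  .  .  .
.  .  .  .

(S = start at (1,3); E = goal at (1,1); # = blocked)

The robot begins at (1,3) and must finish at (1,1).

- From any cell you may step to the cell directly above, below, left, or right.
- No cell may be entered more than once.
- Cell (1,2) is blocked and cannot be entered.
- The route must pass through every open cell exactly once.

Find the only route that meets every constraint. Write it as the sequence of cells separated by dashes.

(1,3) - (1,4) - (2,4) - (3,4) - (3,3) - (2,3) - (2,2) - (3,2) - (3,1) - (2,1) - (1,1)

Need to visit all 11 open cells exactly once, starting at (1,3) and ending at (1,1).
Cell (1,4) has only two open neighbours ((2,4) and (1,3)), so the path must pass straight through it: one of those is the cell it's entered from and the other is where it exits.
Route from (1,3): right to (1,4), 2× down (reaching (3,4)), left to (3,3), up to (2,3), left to (2,2), down to (3,2), left to (3,1), 2× up (reaching (1,1)) — 10 moves in all.
Check: all 11 open cells covered.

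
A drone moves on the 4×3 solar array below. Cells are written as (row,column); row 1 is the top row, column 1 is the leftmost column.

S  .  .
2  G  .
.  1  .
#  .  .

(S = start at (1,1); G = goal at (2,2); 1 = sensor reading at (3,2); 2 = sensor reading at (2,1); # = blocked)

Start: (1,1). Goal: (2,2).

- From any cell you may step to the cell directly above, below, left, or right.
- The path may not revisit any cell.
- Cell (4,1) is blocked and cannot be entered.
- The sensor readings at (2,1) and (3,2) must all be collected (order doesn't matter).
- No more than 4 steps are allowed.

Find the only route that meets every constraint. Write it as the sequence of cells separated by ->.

The budget equals the shortest possible length, so every move has to be on a shortest route through the required cells.
Route from (1,1): down 2 to (3,1), right 1 to (3,2), up 1 to (2,2) — 4 moves in all.
Check: all required cells visited; 4 ≤ 4 moves.

(1,1) -> (2,1) -> (3,1) -> (3,2) -> (2,2)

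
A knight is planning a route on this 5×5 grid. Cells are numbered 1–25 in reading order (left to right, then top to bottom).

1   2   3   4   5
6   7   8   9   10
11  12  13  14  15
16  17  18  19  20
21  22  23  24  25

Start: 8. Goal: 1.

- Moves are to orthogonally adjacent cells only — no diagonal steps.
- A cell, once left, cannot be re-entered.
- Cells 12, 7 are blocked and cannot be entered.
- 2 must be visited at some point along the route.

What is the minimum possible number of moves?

Any route passes through 2 somewhere between 8 and 1. Summing Manhattan distances along the two legs (8 → 2 → 1) gives a lower bound of 2 + 1 = 3 moves.
A route of 3 moves achieves this: 8 → 3 → 2 → 1.
Since 3 matches the lower bound, it is optimal.

3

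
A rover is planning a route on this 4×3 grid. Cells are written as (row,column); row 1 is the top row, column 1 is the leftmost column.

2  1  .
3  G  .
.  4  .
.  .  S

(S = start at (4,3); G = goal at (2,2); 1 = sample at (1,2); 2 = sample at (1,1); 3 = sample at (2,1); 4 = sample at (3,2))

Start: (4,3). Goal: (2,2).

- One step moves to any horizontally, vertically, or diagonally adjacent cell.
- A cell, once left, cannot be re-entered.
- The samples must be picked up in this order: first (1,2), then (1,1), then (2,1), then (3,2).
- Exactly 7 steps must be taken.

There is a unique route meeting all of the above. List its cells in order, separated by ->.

The waypoints must appear in the order (1,2), (1,1), (2,1), (3,2), with no cell reused.
Route from (4,3): up 2 to (2,3), up-left 1 to (1,2), left 1 to (1,1), down 1 to (2,1), down-right 1 to (3,2), up 1 to (2,2) — 7 moves in all.
Check: order respected (1 at step 3, 2 at step 4, 3 at step 5, 4 at step 6); 7 moves as required.

(4,3) -> (3,3) -> (2,3) -> (1,2) -> (1,1) -> (2,1) -> (3,2) -> (2,2)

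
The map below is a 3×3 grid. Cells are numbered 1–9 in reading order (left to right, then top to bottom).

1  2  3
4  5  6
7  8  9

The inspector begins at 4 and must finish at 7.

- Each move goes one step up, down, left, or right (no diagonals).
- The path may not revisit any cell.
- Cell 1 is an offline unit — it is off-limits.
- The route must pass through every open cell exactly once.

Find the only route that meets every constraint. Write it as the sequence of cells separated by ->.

4 -> 5 -> 2 -> 3 -> 6 -> 9 -> 8 -> 7

Need to visit all 8 open cells exactly once, starting at 4 and ending at 7.
Cell 2 has only two open neighbours (5 and 3), so the path must pass straight through it: one of those is the cell it's entered from and the other is where it exits.
Route from 4: right to 5, up to 2, right to 3, 2× down (reaching 9), 2× left (reaching 7) — 7 moves in all.
Check: all 8 open cells covered.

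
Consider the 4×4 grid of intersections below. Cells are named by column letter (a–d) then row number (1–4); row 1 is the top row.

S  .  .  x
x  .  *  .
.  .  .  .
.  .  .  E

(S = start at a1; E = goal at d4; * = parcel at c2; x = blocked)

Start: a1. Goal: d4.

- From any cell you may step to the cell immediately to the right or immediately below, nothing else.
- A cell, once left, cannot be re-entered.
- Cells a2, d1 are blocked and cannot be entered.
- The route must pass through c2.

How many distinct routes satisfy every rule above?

6

A right/down-only route from a1 to d4 makes exactly 3 down-moves and 3 right-moves in some order.
With no other constraints that would be C(6,3) = 20 routes.
Split at c2 and multiply the segment counts (each segment already excludes blocked cells): a1→c2: 2; c2→d4: 3; product = 6.
That gives 6 routes.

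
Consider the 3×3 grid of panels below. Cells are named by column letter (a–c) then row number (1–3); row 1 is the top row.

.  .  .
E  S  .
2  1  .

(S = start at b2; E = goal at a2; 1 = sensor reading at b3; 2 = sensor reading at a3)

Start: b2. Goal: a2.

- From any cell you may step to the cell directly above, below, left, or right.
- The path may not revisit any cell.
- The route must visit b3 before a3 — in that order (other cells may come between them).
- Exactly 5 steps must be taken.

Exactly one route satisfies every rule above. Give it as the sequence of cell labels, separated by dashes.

The waypoints must appear in the order b3, a3, with no cell reused.
Route from b2: right 1 to c2, down 1 to c3, left 2 to a3, up 1 to a2 — 5 moves in all.
Check: order respected (1 at step 3, 2 at step 4); 5 moves as required.

b2 - c2 - c3 - b3 - a3 - a2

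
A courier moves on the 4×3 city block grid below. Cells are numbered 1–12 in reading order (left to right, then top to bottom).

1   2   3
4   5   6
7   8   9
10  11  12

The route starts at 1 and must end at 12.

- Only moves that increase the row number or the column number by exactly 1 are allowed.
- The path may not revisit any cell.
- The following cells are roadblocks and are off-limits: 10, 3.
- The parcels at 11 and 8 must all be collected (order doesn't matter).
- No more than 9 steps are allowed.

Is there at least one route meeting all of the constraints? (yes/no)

One route that works: 1 → 4 → 7 → 8 → 11 → 12.

yes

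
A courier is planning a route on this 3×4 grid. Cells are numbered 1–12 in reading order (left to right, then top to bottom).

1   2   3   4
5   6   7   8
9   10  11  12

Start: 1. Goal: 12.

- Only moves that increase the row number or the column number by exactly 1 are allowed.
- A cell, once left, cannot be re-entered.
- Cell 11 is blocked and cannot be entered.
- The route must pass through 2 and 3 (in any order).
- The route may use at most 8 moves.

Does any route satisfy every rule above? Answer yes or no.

yes

One route that works: 1 → 2 → 3 → 7 → 8 → 12.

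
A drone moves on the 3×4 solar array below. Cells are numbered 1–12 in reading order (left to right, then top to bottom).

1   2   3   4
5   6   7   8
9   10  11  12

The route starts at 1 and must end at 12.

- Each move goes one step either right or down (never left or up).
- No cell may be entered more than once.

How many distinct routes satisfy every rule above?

10

A right/down-only route from 1 to 12 makes exactly 2 down-moves and 3 right-moves in some order.
With no other constraints that would be C(5,2) = 10 routes.
That gives 10 routes.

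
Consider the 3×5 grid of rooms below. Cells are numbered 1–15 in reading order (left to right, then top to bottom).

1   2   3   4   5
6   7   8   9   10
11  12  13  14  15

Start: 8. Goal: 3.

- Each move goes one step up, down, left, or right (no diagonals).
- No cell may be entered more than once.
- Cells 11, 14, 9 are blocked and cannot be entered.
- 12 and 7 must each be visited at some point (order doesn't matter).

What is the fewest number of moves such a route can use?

5

Any route passes through 12 and 7 in some order between 8 and 3. Summing Manhattan distances along each leg and taking the cheapest ordering (8 → 7 → 12 → 3) gives a lower bound of 1 + 1 + 3 = 5 moves.
A route of 5 moves achieves this: 8 → 13 → 12 → 7 → 2 → 3.
Since 5 matches the lower bound, it is optimal.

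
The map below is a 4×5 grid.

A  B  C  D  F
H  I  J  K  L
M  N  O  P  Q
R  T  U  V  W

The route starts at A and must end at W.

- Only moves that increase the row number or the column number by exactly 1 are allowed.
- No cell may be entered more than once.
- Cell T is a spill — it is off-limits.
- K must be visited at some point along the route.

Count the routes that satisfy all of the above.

A right/down-only route from A to W makes exactly 3 down-moves and 4 right-moves in some order.
With no other constraints that would be C(7,3) = 35 routes.
Split at K and multiply the segment counts (each segment already excludes blocked cells): A→K: 4; K→W: 3; product = 12.
That gives 12 routes.

12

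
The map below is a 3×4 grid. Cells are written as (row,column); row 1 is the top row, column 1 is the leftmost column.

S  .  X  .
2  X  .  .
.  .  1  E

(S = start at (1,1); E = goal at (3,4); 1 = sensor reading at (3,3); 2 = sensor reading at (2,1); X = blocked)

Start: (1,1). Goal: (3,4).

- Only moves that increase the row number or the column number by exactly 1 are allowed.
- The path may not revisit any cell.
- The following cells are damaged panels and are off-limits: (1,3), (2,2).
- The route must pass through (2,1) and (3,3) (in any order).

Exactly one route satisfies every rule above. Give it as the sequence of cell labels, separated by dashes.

(1,1) - (2,1) - (3,1) - (3,2) - (3,3) - (3,4)

Moves only go right or down, so the column and row indices never decrease.
Route from (1,1): 2× down (reaching (3,1)), 3× right (reaching (3,4)) — 5 moves in all.
Check: all required cells visited.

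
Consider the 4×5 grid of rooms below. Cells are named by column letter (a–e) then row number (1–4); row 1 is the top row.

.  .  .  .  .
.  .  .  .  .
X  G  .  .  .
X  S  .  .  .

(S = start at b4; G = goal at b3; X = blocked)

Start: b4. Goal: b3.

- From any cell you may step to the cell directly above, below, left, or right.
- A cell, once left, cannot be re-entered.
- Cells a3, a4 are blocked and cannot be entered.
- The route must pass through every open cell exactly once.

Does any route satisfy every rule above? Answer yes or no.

yes

One route that works: b4 → c4 → c3 → c2 → d2 → d3 → d4 → e4 → e3 → e2 → e1 → d1 → c1 → b1 → a1 → a2 → b2 → b3.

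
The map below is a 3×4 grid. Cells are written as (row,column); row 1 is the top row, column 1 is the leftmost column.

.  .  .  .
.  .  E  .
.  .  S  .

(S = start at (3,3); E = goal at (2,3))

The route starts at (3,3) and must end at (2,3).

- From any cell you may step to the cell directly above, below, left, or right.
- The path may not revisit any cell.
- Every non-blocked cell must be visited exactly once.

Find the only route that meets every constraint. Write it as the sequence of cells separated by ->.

(3,3) -> (3,4) -> (2,4) -> (1,4) -> (1,3) -> (1,2) -> (1,1) -> (2,1) -> (3,1) -> (3,2) -> (2,2) -> (2,3)

Need to visit all 12 open cells exactly once, starting at (3,3) and ending at (2,3).
Cell (1,4) has only two open neighbours ((2,4) and (1,3)), so the path must pass straight through it: one of those is the cell it's entered from and the other is where it exits.
Route from (3,3): right 1 to (3,4), up 2 to (1,4), left 3 to (1,1), down 2 to (3,1), right 1 to (3,2), up 1 to (2,2), right 1 to (2,3) — 11 moves in all.
Check: all 12 open cells covered.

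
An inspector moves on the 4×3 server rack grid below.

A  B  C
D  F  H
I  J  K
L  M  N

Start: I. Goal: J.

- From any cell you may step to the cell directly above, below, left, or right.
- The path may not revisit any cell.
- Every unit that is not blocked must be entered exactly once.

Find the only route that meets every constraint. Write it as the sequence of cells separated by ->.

Need to visit all 12 open cells exactly once, starting at I and ending at J.
Cell N has only two open neighbours (K and M), so the path must pass straight through it: one of those is the cell it's entered from and the other is where it exits.
Route from I: down 1 to L, right 2 to N, up 3 to C, left 2 to A, down 1 to D, right 1 to F, down 1 to J — 11 moves in all.
Check: all 12 open cells covered.

I -> L -> M -> N -> K -> H -> C -> B -> A -> D -> F -> J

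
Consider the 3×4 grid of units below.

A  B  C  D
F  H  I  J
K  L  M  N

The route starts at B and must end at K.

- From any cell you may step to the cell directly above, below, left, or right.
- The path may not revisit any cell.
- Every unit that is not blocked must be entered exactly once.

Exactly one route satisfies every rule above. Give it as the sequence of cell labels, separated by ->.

B -> A -> F -> H -> I -> C -> D -> J -> N -> M -> L -> K

Need to visit all 12 open cells exactly once, starting at B and ending at K.
Cell N has only two open neighbours (J and M), so the path must pass straight through it: one of those is the cell it's entered from and the other is where it exits.
Route from B: left to A, down to F, 2× right (reaching I), up to C, right to D, 2× down (reaching N), 3× left (reaching K) — 11 moves in all.
Check: all 12 open cells covered.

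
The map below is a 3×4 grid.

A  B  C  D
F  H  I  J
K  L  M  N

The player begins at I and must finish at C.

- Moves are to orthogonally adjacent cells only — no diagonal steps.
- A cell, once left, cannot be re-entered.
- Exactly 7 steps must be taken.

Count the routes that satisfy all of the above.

Need simple routes of exactly 7 moves from I to C (Manhattan distance 1, so 3 moves are spent on a detour and 3 undoing it).
Enumerating: I M L H F A B C | I M L K F A B C | I M L K F H B C | I H L K F A B C | I H L M N J D C | I J N M L H B C.
That gives 6 routes.

6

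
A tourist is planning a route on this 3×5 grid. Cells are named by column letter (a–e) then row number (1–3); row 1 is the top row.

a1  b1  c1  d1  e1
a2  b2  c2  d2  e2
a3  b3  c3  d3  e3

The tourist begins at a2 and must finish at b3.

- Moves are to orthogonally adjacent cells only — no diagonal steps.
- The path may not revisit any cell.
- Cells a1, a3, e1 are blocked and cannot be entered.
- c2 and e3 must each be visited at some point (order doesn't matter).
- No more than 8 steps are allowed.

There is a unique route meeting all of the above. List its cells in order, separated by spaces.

a2 b2 c2 d2 e2 e3 d3 c3 b3

The budget equals the shortest possible length, so every move has to be on a shortest route through the required cells.
Route from a2: 4× right (reaching e2), down to e3, 3× left (reaching b3) — 8 moves in all.
Check: all required cells visited; 8 ≤ 8 moves.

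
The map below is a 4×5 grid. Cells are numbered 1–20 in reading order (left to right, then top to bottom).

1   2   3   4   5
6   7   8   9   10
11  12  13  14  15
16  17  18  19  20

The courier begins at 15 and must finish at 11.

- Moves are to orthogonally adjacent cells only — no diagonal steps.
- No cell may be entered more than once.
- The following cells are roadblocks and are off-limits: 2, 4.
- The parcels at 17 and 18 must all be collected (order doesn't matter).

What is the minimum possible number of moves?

6

Any route passes through 17 and 18 in some order between 15 and 11. Summing Manhattan distances along each leg and taking the cheapest ordering (15 → 18 → 17 → 11) gives a lower bound of 3 + 1 + 2 = 6 moves.
A route of 6 moves achieves this: 15 → 20 → 19 → 18 → 17 → 12 → 11.
Since 6 matches the lower bound, it is optimal.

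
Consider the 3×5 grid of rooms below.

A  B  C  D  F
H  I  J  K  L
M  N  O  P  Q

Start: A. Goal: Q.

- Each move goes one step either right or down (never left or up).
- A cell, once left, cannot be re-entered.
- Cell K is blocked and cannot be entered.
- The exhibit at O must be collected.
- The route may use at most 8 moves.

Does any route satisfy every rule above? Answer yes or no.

yes

One route that works: A → H → M → N → O → P → Q.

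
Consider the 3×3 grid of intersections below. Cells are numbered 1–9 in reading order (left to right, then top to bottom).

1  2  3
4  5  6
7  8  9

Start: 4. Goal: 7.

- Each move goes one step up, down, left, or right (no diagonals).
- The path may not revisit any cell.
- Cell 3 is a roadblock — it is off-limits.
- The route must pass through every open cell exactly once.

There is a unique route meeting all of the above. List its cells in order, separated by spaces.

4 1 2 5 6 9 8 7

Need to visit all 8 open cells exactly once, starting at 4 and ending at 7.
Cell 2 has only two open neighbours (5 and 1), so the path must pass straight through it: one of those is the cell it's entered from and the other is where it exits.
Route from 4: up 1 to 1, right 1 to 2, down 1 to 5, right 1 to 6, down 1 to 9, left 2 to 7 — 7 moves in all.
Check: all 8 open cells covered.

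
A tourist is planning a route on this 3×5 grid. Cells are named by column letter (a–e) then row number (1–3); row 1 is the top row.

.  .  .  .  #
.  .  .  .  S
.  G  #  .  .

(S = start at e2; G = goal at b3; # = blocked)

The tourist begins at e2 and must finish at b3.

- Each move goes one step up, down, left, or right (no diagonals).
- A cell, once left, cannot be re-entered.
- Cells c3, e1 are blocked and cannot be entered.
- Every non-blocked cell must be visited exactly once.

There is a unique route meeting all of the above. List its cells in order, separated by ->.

e2 -> e3 -> d3 -> d2 -> d1 -> c1 -> c2 -> b2 -> b1 -> a1 -> a2 -> a3 -> b3

Need to visit all 13 open cells exactly once, starting at e2 and ending at b3.
Route from e2: down to e3, left to d3, 2× up (reaching d1), left to c1, down to c2, left to b2, up to b1, left to a1, 2× down (reaching a3), right to b3 — 12 moves in all.
Check: all 13 open cells covered.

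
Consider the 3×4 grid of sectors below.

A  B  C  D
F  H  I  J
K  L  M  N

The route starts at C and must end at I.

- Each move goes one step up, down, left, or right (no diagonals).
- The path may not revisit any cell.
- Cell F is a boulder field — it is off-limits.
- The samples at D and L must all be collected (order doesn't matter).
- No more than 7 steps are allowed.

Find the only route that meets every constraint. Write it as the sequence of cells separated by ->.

Any route must reach D and L and still end at I within 7 moves, so the order of the required stops is forced.
Route from C: right 1 to D, down 2 to N, left 2 to L, up 1 to H, right 1 to I — 7 moves in all.
Check: all required cells visited; 7 ≤ 7 moves.

C -> D -> J -> N -> M -> L -> H -> I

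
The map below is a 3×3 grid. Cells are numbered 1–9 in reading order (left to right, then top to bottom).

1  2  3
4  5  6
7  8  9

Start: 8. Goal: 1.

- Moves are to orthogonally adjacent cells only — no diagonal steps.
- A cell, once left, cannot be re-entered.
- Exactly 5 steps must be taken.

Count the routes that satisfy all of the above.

Need simple routes of exactly 5 moves from 8 to 1 (Manhattan distance 3, so 1 moves are spent on a detour and 1 undoing it).
Enumerating: 8 5 6 3 2 1 | 8 7 4 5 2 1 | 8 9 6 3 2 1 | 8 9 6 5 2 1 | 8 9 6 5 4 1.
That gives 5 routes.

5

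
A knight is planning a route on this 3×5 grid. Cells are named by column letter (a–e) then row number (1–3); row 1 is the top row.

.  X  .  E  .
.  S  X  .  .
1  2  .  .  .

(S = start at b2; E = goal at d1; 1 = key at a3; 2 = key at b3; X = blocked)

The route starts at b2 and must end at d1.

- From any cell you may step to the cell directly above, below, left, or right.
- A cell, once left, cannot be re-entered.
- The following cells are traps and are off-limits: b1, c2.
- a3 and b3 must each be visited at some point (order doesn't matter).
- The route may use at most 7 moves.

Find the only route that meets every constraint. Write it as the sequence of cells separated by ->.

The budget equals the shortest possible length, so every move has to be on a shortest route through the required cells.
Route from b2: left 1 to a2, down 1 to a3, right 3 to d3, up 2 to d1 — 7 moves in all.
Check: all required cells visited; 7 ≤ 7 moves.

b2 -> a2 -> a3 -> b3 -> c3 -> d3 -> d2 -> d1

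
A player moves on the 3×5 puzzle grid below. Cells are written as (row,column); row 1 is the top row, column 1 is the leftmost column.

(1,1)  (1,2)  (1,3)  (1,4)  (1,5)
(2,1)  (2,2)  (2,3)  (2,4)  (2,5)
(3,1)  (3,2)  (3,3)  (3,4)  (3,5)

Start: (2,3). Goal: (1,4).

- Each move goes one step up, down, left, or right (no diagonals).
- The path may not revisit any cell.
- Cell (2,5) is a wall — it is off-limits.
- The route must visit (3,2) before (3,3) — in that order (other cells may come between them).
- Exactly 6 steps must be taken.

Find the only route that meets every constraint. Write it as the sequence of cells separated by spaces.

The waypoints must appear in the order (3,2), (3,3), with no cell reused.
Route from (2,3): left 1 to (2,2), down 1 to (3,2), right 2 to (3,4), up 2 to (1,4) — 6 moves in all.
Check: order respected ((3,2) at step 2, (3,3) at step 3); 6 moves as required.

(2,3) (2,2) (3,2) (3,3) (3,4) (2,4) (1,4)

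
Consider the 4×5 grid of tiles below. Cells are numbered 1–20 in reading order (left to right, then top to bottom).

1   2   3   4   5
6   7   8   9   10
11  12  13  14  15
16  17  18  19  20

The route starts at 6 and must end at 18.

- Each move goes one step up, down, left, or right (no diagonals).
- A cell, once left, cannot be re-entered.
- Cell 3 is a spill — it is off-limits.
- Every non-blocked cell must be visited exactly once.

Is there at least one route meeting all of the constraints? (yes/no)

One route that works: 6 → 1 → 2 → 7 → 8 → 9 → 4 → 5 → 10 → 15 → 20 → 19 → 14 → 13 → 12 → 11 → 16 → 17 → 18.

yes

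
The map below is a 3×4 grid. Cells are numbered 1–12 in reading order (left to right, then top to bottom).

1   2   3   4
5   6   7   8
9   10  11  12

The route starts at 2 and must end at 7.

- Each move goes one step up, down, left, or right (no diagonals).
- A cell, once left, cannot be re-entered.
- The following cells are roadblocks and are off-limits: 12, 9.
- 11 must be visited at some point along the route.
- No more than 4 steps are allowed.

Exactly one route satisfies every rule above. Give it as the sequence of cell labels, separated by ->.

2 -> 6 -> 10 -> 11 -> 7

The budget equals the shortest possible length, so every move has to be on a shortest route through the required cells.
Route from 2: down 2 to 10, right 1 to 11, up 1 to 7 — 4 moves in all.
Check: all required cells visited; 4 ≤ 4 moves.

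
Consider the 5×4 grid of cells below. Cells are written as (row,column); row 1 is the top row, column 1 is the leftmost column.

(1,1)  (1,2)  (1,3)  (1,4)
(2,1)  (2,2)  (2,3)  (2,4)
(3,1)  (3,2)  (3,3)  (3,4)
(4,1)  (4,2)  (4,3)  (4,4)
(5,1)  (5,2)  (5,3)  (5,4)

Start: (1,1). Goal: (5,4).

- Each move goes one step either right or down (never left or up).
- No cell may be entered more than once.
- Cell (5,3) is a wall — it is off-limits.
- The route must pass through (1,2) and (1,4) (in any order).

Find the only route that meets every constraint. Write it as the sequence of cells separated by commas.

(1,1), (1,2), (1,3), (1,4), (2,4), (3,4), (4,4), (5,4)

Moves only go right or down, so the column and row indices never decrease.
Route from (1,1): 3× right (reaching (1,4)), 4× down (reaching (5,4)) — 7 moves in all.
Check: all required cells visited.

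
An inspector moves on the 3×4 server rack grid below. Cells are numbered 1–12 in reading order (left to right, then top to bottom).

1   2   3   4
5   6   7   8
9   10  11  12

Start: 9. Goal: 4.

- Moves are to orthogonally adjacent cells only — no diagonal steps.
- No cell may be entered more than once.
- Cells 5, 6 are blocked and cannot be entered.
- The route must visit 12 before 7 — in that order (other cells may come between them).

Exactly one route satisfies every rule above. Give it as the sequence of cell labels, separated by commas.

9, 10, 11, 12, 8, 7, 3, 4

The waypoints must appear in the order 12, 7, with no cell reused.
Route from 9: 3× right (reaching 12), up to 8, left to 7, up to 3, right to 4 — 7 moves in all.
Check: order respected (12 at step 3, 7 at step 5).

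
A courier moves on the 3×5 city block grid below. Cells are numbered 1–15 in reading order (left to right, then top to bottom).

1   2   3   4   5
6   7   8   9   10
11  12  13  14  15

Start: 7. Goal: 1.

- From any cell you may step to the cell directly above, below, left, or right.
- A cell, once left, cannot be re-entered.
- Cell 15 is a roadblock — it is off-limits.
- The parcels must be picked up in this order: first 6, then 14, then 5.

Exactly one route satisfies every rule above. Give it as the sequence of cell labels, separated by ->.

The waypoints must appear in the order 6, 14, 5, with no cell reused.
Route from 7: left 1 to 6, down 1 to 11, right 3 to 14, up 1 to 9, right 1 to 10, up 1 to 5, left 4 to 1 — 12 moves in all.
Check: order respected (6 at step 1, 14 at step 5, 5 at step 8).

7 -> 6 -> 11 -> 12 -> 13 -> 14 -> 9 -> 10 -> 5 -> 4 -> 3 -> 2 -> 1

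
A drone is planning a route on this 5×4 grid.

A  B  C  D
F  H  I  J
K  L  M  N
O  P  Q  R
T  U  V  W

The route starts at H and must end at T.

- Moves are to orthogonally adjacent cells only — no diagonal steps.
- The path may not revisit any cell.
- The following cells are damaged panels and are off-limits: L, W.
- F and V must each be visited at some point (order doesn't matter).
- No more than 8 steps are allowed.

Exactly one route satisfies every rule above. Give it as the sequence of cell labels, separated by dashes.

H - F - K - O - P - Q - V - U - T

Any route must reach F and V and still end at T within 8 moves, so the order of the required stops is forced.
Route from H: left 1 to F, down 2 to O, right 2 to Q, down 1 to V, left 2 to T — 8 moves in all.
Check: all required cells visited; 8 ≤ 8 moves.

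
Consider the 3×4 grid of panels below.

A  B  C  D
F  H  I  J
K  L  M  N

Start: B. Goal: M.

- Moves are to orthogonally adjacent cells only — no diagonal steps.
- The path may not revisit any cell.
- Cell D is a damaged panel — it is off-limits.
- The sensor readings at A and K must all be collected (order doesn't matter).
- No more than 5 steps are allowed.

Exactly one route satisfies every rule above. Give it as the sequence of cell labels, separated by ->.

B -> A -> F -> K -> L -> M

Any route must reach A and K and still end at M within 5 moves, so the order of the required stops is forced.
Route from B: left 1 to A, down 2 to K, right 2 to M — 5 moves in all.
Check: all required cells visited; 5 ≤ 5 moves.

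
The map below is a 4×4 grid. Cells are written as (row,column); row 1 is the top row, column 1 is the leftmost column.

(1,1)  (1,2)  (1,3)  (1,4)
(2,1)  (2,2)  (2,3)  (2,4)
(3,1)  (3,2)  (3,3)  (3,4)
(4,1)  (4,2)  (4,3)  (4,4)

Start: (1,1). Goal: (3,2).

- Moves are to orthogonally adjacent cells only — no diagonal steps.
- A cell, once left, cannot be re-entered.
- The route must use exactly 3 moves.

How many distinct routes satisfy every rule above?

3

Need simple routes of exactly 3 moves from (1,1) to (3,2) (Manhattan distance 3, so 0 moves are spent on a detour and 0 undoing it).
Enumerating: (1,1) (2,1) (3,1) (3,2) | (1,1) (2,1) (2,2) (3,2) | (1,1) (1,2) (2,2) (3,2).
That gives 3 routes.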